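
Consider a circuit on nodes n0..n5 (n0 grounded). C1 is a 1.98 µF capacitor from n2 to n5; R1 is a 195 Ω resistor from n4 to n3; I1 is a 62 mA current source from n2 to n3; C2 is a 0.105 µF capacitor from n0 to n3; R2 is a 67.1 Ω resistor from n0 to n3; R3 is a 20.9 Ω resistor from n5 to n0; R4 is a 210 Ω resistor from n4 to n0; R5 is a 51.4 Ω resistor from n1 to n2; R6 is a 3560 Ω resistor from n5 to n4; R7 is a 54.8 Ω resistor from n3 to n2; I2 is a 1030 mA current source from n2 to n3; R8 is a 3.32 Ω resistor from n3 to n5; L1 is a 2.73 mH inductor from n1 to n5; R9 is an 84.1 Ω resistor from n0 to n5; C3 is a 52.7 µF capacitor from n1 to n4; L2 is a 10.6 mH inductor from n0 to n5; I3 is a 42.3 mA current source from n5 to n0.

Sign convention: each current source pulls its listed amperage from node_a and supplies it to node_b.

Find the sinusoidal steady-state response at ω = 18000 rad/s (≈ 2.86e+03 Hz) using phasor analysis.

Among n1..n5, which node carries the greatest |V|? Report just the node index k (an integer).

Apply KCL at each of the 5 non-ground nodes and solve the resulting linear system.
Node n1: branches {R5, L1, C3} → V_1 = -13.35+2.939j
Node n2: branches {C1, I1, R5, R7, I2} → V_2 = -17.33+18.12j
Node n3: branches {R1, I1, C2, R2, R7, I2, R8} → V_3 = 2.011+0.6097j
Node n4: branches {R1, R4, R6, C3} → V_4 = -13.38+2.785j
Node n5: branches {C1, R3, R6, R8, L1, R9, L2, I3} → V_5 = -0.08504-0.4451j

2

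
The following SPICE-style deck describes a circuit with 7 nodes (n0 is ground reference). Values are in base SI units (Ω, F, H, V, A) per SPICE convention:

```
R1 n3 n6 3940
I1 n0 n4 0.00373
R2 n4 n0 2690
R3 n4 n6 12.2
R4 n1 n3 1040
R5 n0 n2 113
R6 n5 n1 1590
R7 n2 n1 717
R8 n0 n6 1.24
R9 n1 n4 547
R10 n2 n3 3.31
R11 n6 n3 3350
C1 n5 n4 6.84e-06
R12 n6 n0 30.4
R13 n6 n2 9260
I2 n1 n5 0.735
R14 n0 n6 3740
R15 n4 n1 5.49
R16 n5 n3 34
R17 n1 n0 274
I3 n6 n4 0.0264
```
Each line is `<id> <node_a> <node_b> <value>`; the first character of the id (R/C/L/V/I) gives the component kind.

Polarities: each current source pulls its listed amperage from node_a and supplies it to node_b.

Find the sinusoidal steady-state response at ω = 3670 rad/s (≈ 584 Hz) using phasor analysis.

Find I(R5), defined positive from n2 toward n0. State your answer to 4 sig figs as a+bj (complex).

MNA unknowns: 6 node voltages V₁..V_6
R1: Y=0.0002538+0.000j on G[3,6]
I1: z[0]−=0.00373, z[4]+=0.00373
R2: Y=0.0003717+0.000j on G[4,0]
R3: Y=0.08197+0.000j on G[4,6]
R4: Y=0.0009615+0.000j on G[1,3]
R5: Y=0.008850+0.000j on G[0,2]
R6: Y=0.0006289+0.000j on G[5,1]
R7: Y=0.001395+0.000j on G[2,1]
R8: Y=0.8065+0.000j on G[0,6]
R9: Y=0.001828+0.000j on G[1,4]
R10: Y=0.3021+0.000j on G[2,3]
R11: Y=0.0002985+0.000j on G[6,3]
C1: Y=0.000+0.02510j on G[5,4]
R12: Y=0.03289+0.000j on G[6,0]
R13: Y=0.0001080+0.000j on G[6,2]
I2: z[1]−=0.735, z[5]+=0.735
R14: Y=0.0002674+0.000j on G[0,6]
R15: Y=0.1821+0.000j on G[4,1]
R16: Y=0.02941+0.000j on G[5,3]
R17: Y=0.003650+0.000j on G[1,0]
I3: z[6]−=0.0264, z[4]+=0.0264
solve → V1=-3.906+1.648j, V2=5.662-16.51j, V3=5.874-17.08j, V4=-0.1546+2.004j, V5=8.483-23.91j, V6=-0.03819+0.1660j

0.05011-0.1461j A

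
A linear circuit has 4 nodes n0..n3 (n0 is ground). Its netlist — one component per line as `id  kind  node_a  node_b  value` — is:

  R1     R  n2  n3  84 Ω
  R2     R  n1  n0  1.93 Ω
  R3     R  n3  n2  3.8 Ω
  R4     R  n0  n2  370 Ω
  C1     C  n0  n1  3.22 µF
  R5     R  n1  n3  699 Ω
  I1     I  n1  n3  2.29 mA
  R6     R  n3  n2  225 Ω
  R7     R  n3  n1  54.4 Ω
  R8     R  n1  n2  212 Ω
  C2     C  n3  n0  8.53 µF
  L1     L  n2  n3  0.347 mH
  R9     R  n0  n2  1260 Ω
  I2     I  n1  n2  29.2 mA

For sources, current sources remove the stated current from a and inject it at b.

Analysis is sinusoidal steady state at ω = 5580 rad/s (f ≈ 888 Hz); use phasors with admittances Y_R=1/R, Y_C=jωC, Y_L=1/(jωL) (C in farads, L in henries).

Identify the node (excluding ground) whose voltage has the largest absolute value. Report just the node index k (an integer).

3

MNA unknowns: 3 node voltages V₁..V_3
R1: Y=0.01190+0.000j on G[2,3]
R2: Y=0.5181+0.000j on G[1,0]
R3: Y=0.2632+0.000j on G[3,2]
R4: Y=0.002703+0.000j on G[0,2]
C1: Y=0.000+0.01797j on G[0,1]
R5: Y=0.001431+0.000j on G[1,3]
I1: z[1]−=0.00229, z[3]+=0.00229
R6: Y=0.004444+0.000j on G[3,2]
R7: Y=0.01838+0.000j on G[3,1]
R8: Y=0.004717+0.000j on G[1,2]
C2: Y=0.000+0.04760j on G[3,0]
L1: Y=0.000-0.5165j on G[2,3]
R9: Y=0.0007937+0.000j on G[0,2]
I2: z[1]−=0.0292, z[2]+=0.0292
solve → V1=-0.04658-0.01974j, V2=0.2809-0.4362j, V3=0.2645-0.4790j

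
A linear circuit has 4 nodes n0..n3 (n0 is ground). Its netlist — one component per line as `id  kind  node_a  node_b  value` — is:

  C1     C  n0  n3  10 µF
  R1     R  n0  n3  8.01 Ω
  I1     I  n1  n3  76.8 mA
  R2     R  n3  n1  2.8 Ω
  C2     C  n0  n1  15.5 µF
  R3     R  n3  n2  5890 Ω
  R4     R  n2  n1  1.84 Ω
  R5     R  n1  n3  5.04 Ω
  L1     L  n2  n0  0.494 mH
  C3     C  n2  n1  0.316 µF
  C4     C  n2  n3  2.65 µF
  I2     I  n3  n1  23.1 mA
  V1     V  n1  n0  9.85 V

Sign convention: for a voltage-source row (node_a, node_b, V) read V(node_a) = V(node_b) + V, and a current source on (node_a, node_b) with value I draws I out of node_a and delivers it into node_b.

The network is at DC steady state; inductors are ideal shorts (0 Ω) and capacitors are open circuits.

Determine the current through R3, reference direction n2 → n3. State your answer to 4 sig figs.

MNA unknowns: 3 node voltages V₁..V_3 plus 2 source currents (L1, V1)
C1: Y=0.000 on G[0,3]
R1: Y=0.1248 on G[0,3]
I1: z[1]−=0.0768, z[3]+=0.0768
R2: Y=0.3571 on G[3,1]
C2: Y=0.000 on G[0,1]
R3: Y=0.0001698 on G[3,2]
R4: Y=0.5435 on G[2,1]
R5: Y=0.1984 on G[1,3]
L1: row V2−V0=0, i_L1 at 2,0
C3: Y=0.000 on G[2,1]
C4: Y=0.000 on G[2,3]
I2: z[3]−=0.0231, z[1]+=0.0231
V1: row V1−V0=9.85, i_V1 at 1,0
solve → V1=9.850, V2=0.000, V3=8.120
aux → i_L1=5.355, i_V1=-6.368

-0.001379 A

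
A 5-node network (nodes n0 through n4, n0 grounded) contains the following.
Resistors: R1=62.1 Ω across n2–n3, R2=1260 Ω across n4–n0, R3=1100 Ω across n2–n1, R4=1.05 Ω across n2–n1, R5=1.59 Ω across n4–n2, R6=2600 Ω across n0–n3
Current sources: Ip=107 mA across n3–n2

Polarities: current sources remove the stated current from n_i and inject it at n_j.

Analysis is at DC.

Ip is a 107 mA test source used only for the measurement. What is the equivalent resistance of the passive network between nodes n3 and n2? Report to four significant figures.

Element admittances at DC:
  Y(R1) = 0.01610 S between n2,n3
  Y(R2) = 0.0007937 S between n4,n0
  Y(R3) = 0.0009091 S between n2,n1
  Y(R4) = 0.9524 S between n2,n1
  Y(R5) = 0.6289 S between n4,n2
  Y(R6) = 0.0003846 S between n0,n3
  Ip: injects 0.107 A into n2 (from n3)
Assemble and solve the 4×4 MNA system:
  V(n1)=2.136  V(n2)=2.136  V(n3)=-4.403  V(n4)=2.134

R_eq = 61.12 Ω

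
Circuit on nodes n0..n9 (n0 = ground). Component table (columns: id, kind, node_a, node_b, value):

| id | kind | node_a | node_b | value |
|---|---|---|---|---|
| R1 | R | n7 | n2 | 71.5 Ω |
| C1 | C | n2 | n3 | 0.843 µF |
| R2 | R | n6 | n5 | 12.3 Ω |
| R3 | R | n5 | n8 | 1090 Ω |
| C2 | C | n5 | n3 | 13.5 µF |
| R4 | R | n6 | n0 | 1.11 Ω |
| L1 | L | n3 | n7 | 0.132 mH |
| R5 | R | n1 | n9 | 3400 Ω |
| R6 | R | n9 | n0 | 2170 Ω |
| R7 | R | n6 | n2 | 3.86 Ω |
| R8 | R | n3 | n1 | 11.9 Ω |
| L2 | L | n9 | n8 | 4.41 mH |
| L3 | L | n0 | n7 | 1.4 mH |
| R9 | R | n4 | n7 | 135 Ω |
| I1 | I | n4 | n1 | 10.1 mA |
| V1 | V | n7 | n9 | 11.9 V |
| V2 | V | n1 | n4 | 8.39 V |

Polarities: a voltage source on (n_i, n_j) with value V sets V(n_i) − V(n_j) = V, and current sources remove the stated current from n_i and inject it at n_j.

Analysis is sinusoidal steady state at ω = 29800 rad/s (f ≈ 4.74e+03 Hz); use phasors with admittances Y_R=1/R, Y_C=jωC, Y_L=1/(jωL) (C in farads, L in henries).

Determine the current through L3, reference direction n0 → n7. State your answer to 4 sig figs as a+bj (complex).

0.003680+0.002144j A

Element admittances at ω=29800 rad/s:
  Y(R1) = 0.01399+0.000j S between n7,n2
  Y(C1) = 0.000+0.02512j S between n2,n3
  Y(R2) = 0.08130+0.000j S between n6,n5
  Y(R3) = 0.0009174+0.000j S between n5,n8
  Y(C2) = 0.000+0.4023j S between n5,n3
  Y(R4) = 0.9009+0.000j S between n6,n0
  Y(L1) = 0.000-0.2542j S between n3,n7
  Y(R5) = 0.0002941+0.000j S between n1,n9
  Y(R6) = 0.0004608+0.000j S between n9,n0
  Y(R7) = 0.2591+0.000j S between n6,n2
  Y(R8) = 0.08403+0.000j S between n3,n1
  Y(L2) = 0.000-0.007609j S between n9,n8
  Y(L3) = 0.000-0.02397j S between n0,n7
  Y(R9) = 0.007407+0.000j S between n4,n7
  I1: injects 0.0101 A into n1 (from n4)
  V1: constraint V(n7)−V(n9) = 11.9
  V2: constraint V(n1)−V(n4) = 8.39
Assemble and solve the 11×11 MNA system:
  V(n1)=0.7440-0.02843j  V(n2)=0.01600+0.002757j  V(n3)=0.1061-0.01697j  V(n4)=-7.646-0.02843j  V(n5)=0.1036+0.02875j  V(n6)=0.01013+0.002459j  V(n7)=0.08946-0.1535j  V(n8)=-11.66+1.265j  V(n9)=-11.81-0.1535j
  i(V1)=-0.01993+0.001027j  i(V2)=-0.04720+0.0009267j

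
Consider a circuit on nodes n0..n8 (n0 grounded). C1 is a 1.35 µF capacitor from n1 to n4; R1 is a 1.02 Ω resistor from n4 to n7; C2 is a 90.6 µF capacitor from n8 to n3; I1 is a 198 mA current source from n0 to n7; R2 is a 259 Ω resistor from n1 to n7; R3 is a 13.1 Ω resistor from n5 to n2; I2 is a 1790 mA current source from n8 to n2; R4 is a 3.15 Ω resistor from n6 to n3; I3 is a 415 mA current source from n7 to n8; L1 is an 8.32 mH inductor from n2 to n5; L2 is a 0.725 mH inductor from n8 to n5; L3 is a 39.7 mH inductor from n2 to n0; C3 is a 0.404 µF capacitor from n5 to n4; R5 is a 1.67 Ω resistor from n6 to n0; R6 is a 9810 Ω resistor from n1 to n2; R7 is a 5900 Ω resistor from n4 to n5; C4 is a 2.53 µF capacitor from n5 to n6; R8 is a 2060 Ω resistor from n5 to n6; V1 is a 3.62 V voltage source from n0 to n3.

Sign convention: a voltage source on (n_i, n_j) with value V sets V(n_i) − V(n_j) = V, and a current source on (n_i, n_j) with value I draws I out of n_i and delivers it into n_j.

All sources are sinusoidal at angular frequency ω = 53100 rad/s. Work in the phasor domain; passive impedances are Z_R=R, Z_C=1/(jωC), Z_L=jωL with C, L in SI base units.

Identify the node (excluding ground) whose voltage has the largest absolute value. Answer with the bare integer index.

MNA unknowns: 8 node voltages V₁..V_8 plus 1 source current (V1)
C1: Y=0.000+0.07168j on G[1,4]
R1: Y=0.9804+0.000j on G[4,7]
C2: Y=0.000+4.811j on G[8,3]
I1: z[0]−=0.198, z[7]+=0.198
R2: Y=0.003861+0.000j on G[1,7]
R3: Y=0.07634+0.000j on G[5,2]
I2: z[8]−=1.79, z[2]+=1.79
R4: Y=0.3175+0.000j on G[6,3]
I3: z[7]−=0.415, z[8]+=0.415
L1: Y=0.000-0.002264j on G[2,5]
L2: Y=0.000-0.02598j on G[8,5]
L3: Y=0.000-0.0004744j on G[2,0]
C3: Y=0.000+0.02145j on G[5,4]
R5: Y=0.5988+0.000j on G[6,0]
R6: Y=0.0001019+0.000j on G[1,2]
R7: Y=0.0001695+0.000j on G[4,5]
C4: Y=0.000+0.1343j on G[5,6]
R8: Y=0.0004854+0.000j on G[5,6]
V1: row V0−V3=3.62, i_V1 at 0,3
solve → V1=2.021-4.456j, V2=25.63-13.57j, V3=-3.620+0.000j, V4=2.033-4.434j, V5=2.155-14.44j, V6=0.8892+0.1779j, V7=1.812-4.434j, V8=-3.651+0.3657j
aux → i_V1=0.3280+0.09436j

2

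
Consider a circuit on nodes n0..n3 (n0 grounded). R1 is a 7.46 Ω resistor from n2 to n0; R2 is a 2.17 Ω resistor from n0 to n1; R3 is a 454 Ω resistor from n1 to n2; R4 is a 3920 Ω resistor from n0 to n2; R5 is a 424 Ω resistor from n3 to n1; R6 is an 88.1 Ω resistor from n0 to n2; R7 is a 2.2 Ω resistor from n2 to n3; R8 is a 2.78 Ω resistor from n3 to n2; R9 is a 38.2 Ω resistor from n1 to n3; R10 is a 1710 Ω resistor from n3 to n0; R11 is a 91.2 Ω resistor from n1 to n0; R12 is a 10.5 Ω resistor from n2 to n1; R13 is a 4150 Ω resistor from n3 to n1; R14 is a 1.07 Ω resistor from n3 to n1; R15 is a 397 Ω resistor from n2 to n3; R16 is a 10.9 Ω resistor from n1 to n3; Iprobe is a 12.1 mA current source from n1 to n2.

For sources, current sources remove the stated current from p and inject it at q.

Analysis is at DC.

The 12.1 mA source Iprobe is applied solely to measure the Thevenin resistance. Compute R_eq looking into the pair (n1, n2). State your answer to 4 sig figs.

R_eq = 1.494 Ω

Element admittances at DC:
  Y(R1) = 0.1340 S between n2,n0
  Y(R2) = 0.4608 S between n0,n1
  Y(R3) = 0.002203 S between n1,n2
  Y(R4) = 0.0002551 S between n0,n2
  Y(R5) = 0.002358 S between n3,n1
  Y(R6) = 0.01135 S between n0,n2
  Y(R7) = 0.4545 S between n2,n3
  Y(R8) = 0.3597 S between n3,n2
  Y(R9) = 0.02618 S between n1,n3
  Y(R10) = 0.0005848 S between n3,n0
  Y(R11) = 0.01096 S between n1,n0
  Y(R12) = 0.09524 S between n2,n1
  Y(R13) = 0.0002410 S between n3,n1
  Y(R14) = 0.9346 S between n3,n1
  Y(R15) = 0.002519 S between n2,n3
  Y(R16) = 0.09174 S between n1,n3
  Iprobe: injects 0.0121 A into n2 (from n1)
Assemble and solve the 3×3 MNA system:
  V(n1)=-0.004269  V(n2)=0.01381  V(n3)=0.003620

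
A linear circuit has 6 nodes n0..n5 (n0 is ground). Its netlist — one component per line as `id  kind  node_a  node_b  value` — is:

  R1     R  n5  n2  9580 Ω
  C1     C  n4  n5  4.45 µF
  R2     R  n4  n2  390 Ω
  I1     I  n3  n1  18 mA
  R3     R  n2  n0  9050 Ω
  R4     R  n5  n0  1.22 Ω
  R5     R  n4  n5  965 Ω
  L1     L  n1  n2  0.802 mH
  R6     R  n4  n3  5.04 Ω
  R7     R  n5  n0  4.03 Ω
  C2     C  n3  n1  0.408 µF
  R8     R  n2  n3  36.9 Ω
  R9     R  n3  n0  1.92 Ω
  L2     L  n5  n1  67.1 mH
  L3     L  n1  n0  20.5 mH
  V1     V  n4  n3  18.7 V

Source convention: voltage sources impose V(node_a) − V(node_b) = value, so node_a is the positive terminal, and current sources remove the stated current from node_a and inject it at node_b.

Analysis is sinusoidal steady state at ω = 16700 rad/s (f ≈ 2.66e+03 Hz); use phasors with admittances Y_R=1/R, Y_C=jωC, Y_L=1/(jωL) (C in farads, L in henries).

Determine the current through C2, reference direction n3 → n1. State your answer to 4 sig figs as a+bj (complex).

0.0003946-0.01852j A

MNA unknowns: 5 node voltages V₁..V_5 plus 1 source current (V1)
R1: Y=0.0001044+0.000j on G[5,2]
C1: Y=0.000+0.07431j on G[4,5]
R2: Y=0.002564+0.000j on G[4,2]
I1: z[3]−=0.018, z[1]+=0.018
R3: Y=0.0001105+0.000j on G[2,0]
R4: Y=0.8197+0.000j on G[5,0]
R5: Y=0.001036+0.000j on G[4,5]
L1: Y=0.000-0.07466j on G[1,2]
R6: Y=0.1984+0.000j on G[4,3]
R7: Y=0.2481+0.000j on G[5,0]
C2: Y=0.000+0.006814j on G[3,1]
R8: Y=0.02710+0.000j on G[2,3]
R9: Y=0.5208+0.000j on G[3,0]
L2: Y=0.000-0.0008924j on G[5,1]
L3: Y=0.000-0.002921j on G[1,0]
V1: row V4−V3=18.7, i_V1 at 4,3
solve → V1=2.165-2.468j, V2=2.024-2.855j, V3=-0.5532-2.526j, V4=18.15-2.526j, V5=0.2763+1.238j
aux → i_V1=-4.050-1.325j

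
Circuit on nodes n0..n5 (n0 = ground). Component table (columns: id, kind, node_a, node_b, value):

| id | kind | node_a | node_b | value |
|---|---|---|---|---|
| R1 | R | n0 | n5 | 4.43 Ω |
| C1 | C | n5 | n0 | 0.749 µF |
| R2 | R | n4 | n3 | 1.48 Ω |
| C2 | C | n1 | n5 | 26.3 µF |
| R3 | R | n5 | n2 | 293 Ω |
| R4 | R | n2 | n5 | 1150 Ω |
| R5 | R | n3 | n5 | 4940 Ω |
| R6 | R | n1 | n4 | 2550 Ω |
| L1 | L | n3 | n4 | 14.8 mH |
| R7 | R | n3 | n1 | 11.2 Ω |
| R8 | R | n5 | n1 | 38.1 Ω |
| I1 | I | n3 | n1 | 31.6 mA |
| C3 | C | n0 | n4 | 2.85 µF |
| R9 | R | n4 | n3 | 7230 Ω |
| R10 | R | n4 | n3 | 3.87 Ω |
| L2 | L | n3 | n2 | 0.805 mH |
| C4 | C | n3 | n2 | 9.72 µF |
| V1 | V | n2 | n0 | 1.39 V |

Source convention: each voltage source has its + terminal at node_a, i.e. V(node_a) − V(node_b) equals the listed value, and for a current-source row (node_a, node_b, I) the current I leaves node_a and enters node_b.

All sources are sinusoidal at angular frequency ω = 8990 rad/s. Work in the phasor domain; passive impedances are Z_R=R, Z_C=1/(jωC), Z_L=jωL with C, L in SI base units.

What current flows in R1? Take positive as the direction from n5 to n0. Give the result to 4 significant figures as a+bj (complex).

0.03590-0.07227j A

Apply KCL at each of the 5 non-ground nodes and solve the resulting linear system.
Node n1: branches {C2, R6, R7, R8, I1} → V_1 = -0.1281-0.4909j
Node n2: branches {R3, R4, L2, C4, V1} → V_2 = 1.390+0.000j
Node n3: branches {R2, R5, L1, R7, I1, R9, R10, L2, C4} → V_3 = -0.1141-1.298j
Node n4: branches {R2, R6, L1, C3, R9, R10} → V_4 = -0.1496-1.294j
Node n5: branches {R1, C1, C2, R3, R4, R5, R8} → V_5 = 0.1590-0.3202j
Source currents: i(V1)=-0.07121+0.07503j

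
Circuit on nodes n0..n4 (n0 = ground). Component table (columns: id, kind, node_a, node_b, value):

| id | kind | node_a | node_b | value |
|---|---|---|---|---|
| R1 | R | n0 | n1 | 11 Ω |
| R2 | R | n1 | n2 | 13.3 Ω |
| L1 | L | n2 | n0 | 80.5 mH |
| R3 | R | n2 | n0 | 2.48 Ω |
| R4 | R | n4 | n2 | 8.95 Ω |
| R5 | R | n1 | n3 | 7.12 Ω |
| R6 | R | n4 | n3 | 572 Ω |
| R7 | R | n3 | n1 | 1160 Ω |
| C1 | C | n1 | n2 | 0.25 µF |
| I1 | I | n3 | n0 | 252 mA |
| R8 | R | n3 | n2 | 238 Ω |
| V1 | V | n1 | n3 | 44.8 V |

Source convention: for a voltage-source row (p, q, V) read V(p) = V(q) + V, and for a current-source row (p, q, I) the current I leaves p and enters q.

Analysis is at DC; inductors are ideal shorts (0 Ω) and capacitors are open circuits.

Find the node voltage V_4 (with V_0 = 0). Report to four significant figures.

MNA unknowns: 4 node voltages V₁..V_4 plus 2 source currents (L1, V1)
R1: Y=0.09091 on G[0,1]
R2: Y=0.07519 on G[1,2]
L1: row V2−V0=0, i_L1 at 2,0
R3: Y=0.4032 on G[2,0]
R4: Y=0.1117 on G[4,2]
R5: Y=0.1404 on G[1,3]
R6: Y=0.001748 on G[4,3]
R7: Y=0.0008621 on G[3,1]
C1: Y=0.000 on G[1,2]
I1: z[3]−=0.252, z[0]+=0.252
R8: Y=0.004202 on G[3,2]
V1: row V1−V3=44.8, i_V1 at 1,3
solve → V1=0.07761, V2=0.000, V3=-44.72, V4=-0.6890
aux → i_L1=-0.2591, i_V1=-6.344

-0.6890 V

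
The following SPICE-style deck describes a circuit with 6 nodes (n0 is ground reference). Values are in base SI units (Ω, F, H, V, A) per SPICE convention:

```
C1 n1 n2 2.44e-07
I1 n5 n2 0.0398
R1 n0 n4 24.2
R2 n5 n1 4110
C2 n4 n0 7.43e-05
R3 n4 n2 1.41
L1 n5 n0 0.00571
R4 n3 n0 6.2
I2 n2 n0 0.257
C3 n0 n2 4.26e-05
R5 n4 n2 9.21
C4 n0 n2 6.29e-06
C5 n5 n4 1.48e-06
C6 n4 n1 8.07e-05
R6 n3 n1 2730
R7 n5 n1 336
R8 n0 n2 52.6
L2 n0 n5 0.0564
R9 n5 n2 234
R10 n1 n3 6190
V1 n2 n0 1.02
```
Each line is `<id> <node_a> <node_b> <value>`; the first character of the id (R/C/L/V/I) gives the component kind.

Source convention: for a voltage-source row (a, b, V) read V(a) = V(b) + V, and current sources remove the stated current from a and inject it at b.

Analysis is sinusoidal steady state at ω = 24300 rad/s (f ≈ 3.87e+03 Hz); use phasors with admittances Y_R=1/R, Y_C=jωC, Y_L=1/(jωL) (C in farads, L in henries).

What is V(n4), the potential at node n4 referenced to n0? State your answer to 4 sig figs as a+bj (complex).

Apply KCL at each of the 5 non-ground nodes and solve the resulting linear system.
Node n1: branches {C1, R2, C6, R6, R7, R10} → V_1 = 0.1751-0.3552j
Node n2: branches {C1, I1, R3, I2, C3, R5, C4, R8, R9, V1} → V_2 = 1.020+0.000j
Node n3: branches {R4, R6, R10} → V_3 = 0.0005712-0.001159j
Node n4: branches {R1, C2, R3, R5, C5, C6} → V_4 = 0.1706-0.3566j
Node n5: branches {I1, R2, L1, C5, R7, L2, R9} → V_5 = -0.03008+0.7787j
Source currents: i(V1)=-0.9336-1.505j

0.1706-0.3566j V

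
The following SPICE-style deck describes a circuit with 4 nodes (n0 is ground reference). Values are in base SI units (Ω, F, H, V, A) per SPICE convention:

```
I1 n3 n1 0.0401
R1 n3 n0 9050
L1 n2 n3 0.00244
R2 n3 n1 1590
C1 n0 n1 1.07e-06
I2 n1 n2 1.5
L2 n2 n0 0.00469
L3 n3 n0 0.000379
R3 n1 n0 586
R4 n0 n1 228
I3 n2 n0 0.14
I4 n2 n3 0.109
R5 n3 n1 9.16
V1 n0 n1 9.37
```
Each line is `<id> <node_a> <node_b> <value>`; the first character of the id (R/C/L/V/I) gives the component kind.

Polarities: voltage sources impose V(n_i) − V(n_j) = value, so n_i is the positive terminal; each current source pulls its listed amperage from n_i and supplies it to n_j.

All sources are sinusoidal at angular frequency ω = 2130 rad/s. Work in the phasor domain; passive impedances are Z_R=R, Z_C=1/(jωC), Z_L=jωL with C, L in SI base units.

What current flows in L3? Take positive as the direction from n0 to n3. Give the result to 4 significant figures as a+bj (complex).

0.1292-0.01088j A

Element admittances at ω=2130 rad/s:
  I1: injects 0.0401 A into n1 (from n3)
  Y(R1) = 0.0001105+0.000j S between n3,n0
  Y(L1) = 0.000-0.1924j S between n2,n3
  Y(R2) = 0.0006289+0.000j S between n3,n1
  Y(C1) = 0.000+0.002279j S between n0,n1
  I2: injects 1.5 A into n2 (from n1)
  Y(L2) = 0.000-0.1001j S between n2,n0
  Y(L3) = 0.000-1.239j S between n3,n0
  Y(R3) = 0.001706+0.000j S between n1,n0
  Y(R4) = 0.004386+0.000j S between n0,n1
  I3: injects 0.14 A into n0 (from n2)
  I4: injects 0.109 A into n3 (from n2)
  Y(R5) = 0.1092+0.000j S between n3,n1
  V1: constraint V(n0)−V(n1) = 9.37
Assemble and solve the 4×4 MNA system:
  V(n1)=-9.370+0.000j  V(n2)=-0.005780+4.208j  V(n3)=-0.008787-0.1043j
  i(V1)=0.3750-0.009903j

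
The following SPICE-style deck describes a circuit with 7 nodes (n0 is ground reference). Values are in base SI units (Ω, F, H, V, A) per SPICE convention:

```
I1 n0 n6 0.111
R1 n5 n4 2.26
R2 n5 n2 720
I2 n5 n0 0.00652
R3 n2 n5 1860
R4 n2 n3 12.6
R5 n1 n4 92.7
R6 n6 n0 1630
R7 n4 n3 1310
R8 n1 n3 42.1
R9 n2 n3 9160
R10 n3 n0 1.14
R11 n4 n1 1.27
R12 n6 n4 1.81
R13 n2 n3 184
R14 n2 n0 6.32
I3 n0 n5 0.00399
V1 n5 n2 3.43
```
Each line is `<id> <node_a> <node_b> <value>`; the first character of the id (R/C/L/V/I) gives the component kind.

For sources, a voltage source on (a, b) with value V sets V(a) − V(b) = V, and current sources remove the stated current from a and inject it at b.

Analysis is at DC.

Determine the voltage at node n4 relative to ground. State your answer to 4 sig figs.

Apply KCL at each of the 6 non-ground nodes and solve the resulting linear system.
Node n1: branches {R5, R8, R11} → V_1 = 3.511
Node n2: branches {R2, R3, R4, R9, R13, R14, V1} → V_2 = 0.1264
Node n3: branches {R4, R7, R8, R9, R10, R13} → V_3 = 0.09820
Node n4: branches {R1, R5, R7, R11, R12} → V_4 = 3.613
Node n5: branches {R1, R2, I2, R3, I3, V1} → V_5 = 3.556
Node n6: branches {I1, R6, R12} → V_6 = 3.809
Source currents: i(V1)=0.01578

3.613 V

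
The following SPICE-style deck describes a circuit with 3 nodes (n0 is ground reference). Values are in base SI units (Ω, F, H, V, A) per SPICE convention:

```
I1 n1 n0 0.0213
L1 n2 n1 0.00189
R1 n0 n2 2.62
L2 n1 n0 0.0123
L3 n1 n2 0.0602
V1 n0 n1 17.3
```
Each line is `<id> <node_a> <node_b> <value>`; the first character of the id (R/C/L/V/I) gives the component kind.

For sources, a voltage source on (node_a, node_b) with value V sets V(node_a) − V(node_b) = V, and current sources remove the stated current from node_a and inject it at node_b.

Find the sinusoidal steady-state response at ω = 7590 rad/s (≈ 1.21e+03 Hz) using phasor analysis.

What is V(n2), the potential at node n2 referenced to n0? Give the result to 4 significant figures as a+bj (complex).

MNA unknowns: 2 node voltages V₁..V_2 plus 1 source current (V1)
I1: z[1]−=0.0213, z[0]+=0.0213
L1: Y=0.000-0.06971j on G[2,1]
R1: Y=0.3817+0.000j on G[0,2]
L2: Y=0.000-0.01071j on G[1,0]
L3: Y=0.000-0.002189j on G[1,2]
V1: row V0−V1=17.3, i_V1 at 0,1
solve → V1=-17.30+0.000j, V2=-0.5929+3.147j
aux → i_V1=-0.2050+1.387j

-0.5929+3.147j V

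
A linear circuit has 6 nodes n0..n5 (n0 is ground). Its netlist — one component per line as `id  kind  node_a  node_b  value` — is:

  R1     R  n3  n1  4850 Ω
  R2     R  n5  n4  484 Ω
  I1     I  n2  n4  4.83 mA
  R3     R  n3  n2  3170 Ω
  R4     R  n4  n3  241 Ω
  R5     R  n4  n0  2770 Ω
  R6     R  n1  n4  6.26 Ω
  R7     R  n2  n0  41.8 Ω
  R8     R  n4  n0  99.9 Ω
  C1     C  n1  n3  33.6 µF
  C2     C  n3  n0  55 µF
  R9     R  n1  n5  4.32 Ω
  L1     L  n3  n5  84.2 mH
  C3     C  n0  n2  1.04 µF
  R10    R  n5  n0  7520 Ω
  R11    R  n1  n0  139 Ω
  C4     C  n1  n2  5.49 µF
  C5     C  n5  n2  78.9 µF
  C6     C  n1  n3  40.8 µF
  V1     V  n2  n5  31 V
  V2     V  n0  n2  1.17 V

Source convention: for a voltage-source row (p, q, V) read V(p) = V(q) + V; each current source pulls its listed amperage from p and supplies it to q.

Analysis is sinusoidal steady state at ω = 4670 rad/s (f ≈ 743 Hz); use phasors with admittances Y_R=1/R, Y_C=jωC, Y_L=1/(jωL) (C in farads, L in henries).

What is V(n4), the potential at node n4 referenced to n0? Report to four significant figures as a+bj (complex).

MNA unknowns: 5 node voltages V₁..V_5 plus 2 source currents (V1, V2)
R1: Y=0.0002062+0.000j on G[3,1]
R2: Y=0.002066+0.000j on G[5,4]
I1: z[2]−=0.00483, z[4]+=0.00483
R3: Y=0.0003155+0.000j on G[3,2]
R4: Y=0.004149+0.000j on G[4,3]
R5: Y=0.0003610+0.000j on G[4,0]
R6: Y=0.1597+0.000j on G[1,4]
R7: Y=0.02392+0.000j on G[2,0]
R8: Y=0.01001+0.000j on G[4,0]
C1: Y=0.000+0.1569j on G[1,3]
C2: Y=0.000+0.2569j on G[3,0]
R9: Y=0.2315+0.000j on G[1,5]
L1: Y=0.000-0.002543j on G[3,5]
C3: Y=0.000+0.004857j on G[0,2]
R10: Y=0.0001330+0.000j on G[5,0]
R11: Y=0.007194+0.000j on G[1,0]
C4: Y=0.000+0.02564j on G[1,2]
C5: Y=0.000+0.3685j on G[5,2]
C6: Y=0.000+0.1905j on G[1,3]
V1: row V2−V5=31, i_V1 at 2,5
V2: row V0−V2=1.17, i_V2 at 0,2
solve → V1=-20.28+14.01j, V2=-1.170+0.000j, V3=-11.54+8.139j, V4=-18.99+12.88j, V5=-32.17+0.000j
aux → i_V1=-2.805-14.64j, i_V2=-2.466-2.736j

-18.99+12.88j V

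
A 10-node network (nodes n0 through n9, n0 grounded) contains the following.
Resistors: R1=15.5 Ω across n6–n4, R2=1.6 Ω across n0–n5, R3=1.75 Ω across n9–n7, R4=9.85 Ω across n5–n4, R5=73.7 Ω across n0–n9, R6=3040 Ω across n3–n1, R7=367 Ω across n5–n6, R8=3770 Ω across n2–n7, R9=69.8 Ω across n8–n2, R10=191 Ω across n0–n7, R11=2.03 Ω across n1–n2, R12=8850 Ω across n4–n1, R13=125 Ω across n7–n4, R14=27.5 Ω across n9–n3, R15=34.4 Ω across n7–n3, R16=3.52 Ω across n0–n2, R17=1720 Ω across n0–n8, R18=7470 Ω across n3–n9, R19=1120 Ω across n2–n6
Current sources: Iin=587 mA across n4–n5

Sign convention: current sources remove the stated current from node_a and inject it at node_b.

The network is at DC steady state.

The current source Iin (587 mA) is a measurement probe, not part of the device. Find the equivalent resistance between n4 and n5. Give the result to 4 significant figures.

R_eq = 9.040 Ω

Apply KCL at each of the 9 non-ground nodes and solve the resulting linear system.
Node n1: branches {R6, R11, R12} → V_1 = -0.02296
Node n2: branches {R8, R9, R11, R16, R19} → V_2 = -0.02076
Node n3: branches {R6, R14, R15, R18} → V_3 = -1.524
Node n4: branches {R1, R4, R12, R13, Iin} → V_4 = -5.251
Node n5: branches {R2, R4, R7, Iin} → V_5 = 0.05537
Node n6: branches {R1, R7, R19} → V_6 = -4.970
Node n7: branches {R3, R8, R10, R13, R15} → V_7 = -1.552
Node n8: branches {R9, R17} → V_8 = -0.01995
Node n9: branches {R3, R5, R14, R18} → V_9 = -1.516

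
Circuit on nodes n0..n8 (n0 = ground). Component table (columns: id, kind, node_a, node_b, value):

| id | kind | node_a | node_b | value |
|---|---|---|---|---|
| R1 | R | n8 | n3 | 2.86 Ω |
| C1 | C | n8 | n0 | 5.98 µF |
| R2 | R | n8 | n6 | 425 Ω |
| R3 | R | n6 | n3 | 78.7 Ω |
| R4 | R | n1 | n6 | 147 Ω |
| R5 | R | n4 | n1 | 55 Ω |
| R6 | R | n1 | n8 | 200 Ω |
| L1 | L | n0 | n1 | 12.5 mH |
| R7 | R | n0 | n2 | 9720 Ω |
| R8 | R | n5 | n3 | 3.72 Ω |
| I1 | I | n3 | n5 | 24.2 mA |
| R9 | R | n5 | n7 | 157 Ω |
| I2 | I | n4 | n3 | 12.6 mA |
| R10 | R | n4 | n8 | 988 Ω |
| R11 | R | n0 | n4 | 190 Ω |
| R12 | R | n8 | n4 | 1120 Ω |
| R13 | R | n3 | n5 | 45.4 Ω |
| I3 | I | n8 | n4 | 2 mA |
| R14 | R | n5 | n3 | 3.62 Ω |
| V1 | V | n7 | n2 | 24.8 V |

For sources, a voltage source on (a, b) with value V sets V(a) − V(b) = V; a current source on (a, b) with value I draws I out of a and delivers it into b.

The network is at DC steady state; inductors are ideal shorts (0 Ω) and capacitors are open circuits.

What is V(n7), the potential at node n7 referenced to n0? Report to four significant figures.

Apply KCL at each of the 8 non-ground nodes and solve the resulting linear system.
Node n1: branches {R4, R5, R6, L1} → V_1 = 0.000
Node n2: branches {R7, V1} → V_2 = -23.29
Node n3: branches {R1, R3, R8, I1, I2, R13, R14} → V_3 = 1.086
Node n4: branches {R5, I2, R10, R11, R12, I3} → V_4 = -0.3389
Node n5: branches {R8, I1, R9, R13, R14} → V_5 = 1.133
Node n6: branches {R2, R3, R4} → V_6 = 0.7445
Node n7: branches {R9, V1} → V_7 = 1.509
Node n8: branches {R1, C1, R2, R6, R10, R12, I3} → V_8 = 1.055
Source currents: i(L1)=-0.004180, i(V1)=-0.002396

1.509 V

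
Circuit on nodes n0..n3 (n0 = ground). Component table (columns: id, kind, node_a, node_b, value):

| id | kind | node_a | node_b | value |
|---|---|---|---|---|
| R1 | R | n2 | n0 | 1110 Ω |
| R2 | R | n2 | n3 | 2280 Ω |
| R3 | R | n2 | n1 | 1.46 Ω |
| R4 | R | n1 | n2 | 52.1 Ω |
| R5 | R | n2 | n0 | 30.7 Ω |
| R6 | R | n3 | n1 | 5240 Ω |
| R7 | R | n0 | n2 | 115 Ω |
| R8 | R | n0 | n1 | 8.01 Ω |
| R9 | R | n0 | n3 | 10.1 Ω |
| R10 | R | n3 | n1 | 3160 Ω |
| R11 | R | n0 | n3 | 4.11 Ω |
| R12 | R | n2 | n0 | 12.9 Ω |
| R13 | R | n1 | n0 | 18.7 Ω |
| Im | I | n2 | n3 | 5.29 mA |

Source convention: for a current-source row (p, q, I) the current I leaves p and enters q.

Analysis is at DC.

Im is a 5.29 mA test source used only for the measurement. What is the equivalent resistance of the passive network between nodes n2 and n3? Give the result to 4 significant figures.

MNA unknowns: 3 node voltages V₁..V_3
R1: Y=0.0009009 on G[2,0]
R2: Y=0.0004386 on G[2,3]
R3: Y=0.6849 on G[2,1]
R4: Y=0.01919 on G[1,2]
R5: Y=0.03257 on G[2,0]
R6: Y=0.0001908 on G[3,1]
R7: Y=0.008696 on G[0,2]
R8: Y=0.1248 on G[0,1]
R9: Y=0.09901 on G[0,3]
R10: Y=0.0003165 on G[3,1]
R11: Y=0.2433 on G[0,3]
R12: Y=0.07752 on G[2,0]
R13: Y=0.05348 on G[1,0]
Im: z[2]−=0.00529, z[3]+=0.00529
solve → V1=-0.01601, V2=-0.02008, V3=0.01536

R_eq = 6.701 Ω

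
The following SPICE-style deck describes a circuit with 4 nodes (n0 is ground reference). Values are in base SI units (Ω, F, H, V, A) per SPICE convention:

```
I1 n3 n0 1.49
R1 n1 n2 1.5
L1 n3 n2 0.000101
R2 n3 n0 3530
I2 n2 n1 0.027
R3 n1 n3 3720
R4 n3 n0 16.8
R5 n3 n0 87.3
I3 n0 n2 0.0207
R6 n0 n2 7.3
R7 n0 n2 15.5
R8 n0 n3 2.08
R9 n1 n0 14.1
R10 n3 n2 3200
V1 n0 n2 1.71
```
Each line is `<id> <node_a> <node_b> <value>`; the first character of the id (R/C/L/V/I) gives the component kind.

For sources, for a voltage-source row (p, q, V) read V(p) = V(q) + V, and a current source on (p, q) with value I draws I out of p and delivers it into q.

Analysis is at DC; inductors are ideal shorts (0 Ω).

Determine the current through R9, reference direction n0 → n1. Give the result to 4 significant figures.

MNA unknowns: 3 node voltages V₁..V_3 plus 2 source currents (L1, V1)
I1: z[3]−=1.49, z[0]+=1.49
R1: Y=0.6667 on G[1,2]
L1: row V3−V2=0, i_L1 at 3,2
R2: Y=0.0002833 on G[3,0]
I2: z[2]−=0.027, z[1]+=0.027
R3: Y=0.0002688 on G[1,3]
R4: Y=0.05952 on G[3,0]
R5: Y=0.01145 on G[3,0]
I3: z[0]−=0.0207, z[2]+=0.0207
R6: Y=0.1370 on G[0,2]
R7: Y=0.06452 on G[0,2]
R8: Y=0.4808 on G[0,3]
R9: Y=0.07092 on G[1,0]
R10: Y=0.0003125 on G[3,2]
V1: row V0−V2=1.71, i_V1 at 0,2
solve → V1=-1.509, V2=-1.710, V3=-1.710
aux → i_L1=-0.5460, i_V1=0.07373

0.1070 A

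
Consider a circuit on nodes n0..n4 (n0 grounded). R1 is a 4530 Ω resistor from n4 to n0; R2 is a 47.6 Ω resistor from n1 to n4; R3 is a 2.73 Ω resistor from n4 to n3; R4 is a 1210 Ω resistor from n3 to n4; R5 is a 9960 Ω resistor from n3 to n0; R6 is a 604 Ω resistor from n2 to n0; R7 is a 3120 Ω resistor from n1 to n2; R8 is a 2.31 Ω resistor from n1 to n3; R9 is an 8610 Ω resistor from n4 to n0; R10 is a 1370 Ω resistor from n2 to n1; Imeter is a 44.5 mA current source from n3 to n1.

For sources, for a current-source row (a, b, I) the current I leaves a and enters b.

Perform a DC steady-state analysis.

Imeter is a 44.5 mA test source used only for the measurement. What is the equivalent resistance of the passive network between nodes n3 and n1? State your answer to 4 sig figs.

R_eq = 2.207 Ω

MNA unknowns: 4 node voltages V₁..V_4
R1: Y=0.0002208 on G[4,0]
R2: Y=0.02101 on G[1,4]
R3: Y=0.3663 on G[4,3]
R4: Y=0.0008264 on G[3,4]
R5: Y=0.0001004 on G[3,0]
R6: Y=0.001656 on G[2,0]
R7: Y=0.0003205 on G[1,2]
R8: Y=0.4329 on G[1,3]
R9: Y=0.0001161 on G[4,0]
R10: Y=0.0007299 on G[2,1]
Imeter: z[3]−=0.0445, z[1]+=0.0445
solve → V1=0.03810, V2=0.01479, V3=-0.06013, V4=-0.05477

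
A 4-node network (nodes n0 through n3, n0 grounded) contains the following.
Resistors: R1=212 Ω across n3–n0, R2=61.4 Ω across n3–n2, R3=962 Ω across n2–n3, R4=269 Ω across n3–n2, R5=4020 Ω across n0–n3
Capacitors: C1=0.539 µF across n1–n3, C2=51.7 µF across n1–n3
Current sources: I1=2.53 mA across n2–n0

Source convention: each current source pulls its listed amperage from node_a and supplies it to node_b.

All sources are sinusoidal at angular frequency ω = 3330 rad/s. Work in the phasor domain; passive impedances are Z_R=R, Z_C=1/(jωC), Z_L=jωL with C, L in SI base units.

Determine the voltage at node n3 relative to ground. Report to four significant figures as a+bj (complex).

-0.5095+0.000j V

Apply KCL at each of the 3 non-ground nodes and solve the resulting linear system.
Node n1: branches {C1, C2} → V_1 = -0.5095+0.000j
Node n2: branches {R2, R3, R4, I1} → V_2 = -0.6297+0.000j
Node n3: branches {R1, C1, R2, C2, R3, R4, R5} → V_3 = -0.5095+0.000j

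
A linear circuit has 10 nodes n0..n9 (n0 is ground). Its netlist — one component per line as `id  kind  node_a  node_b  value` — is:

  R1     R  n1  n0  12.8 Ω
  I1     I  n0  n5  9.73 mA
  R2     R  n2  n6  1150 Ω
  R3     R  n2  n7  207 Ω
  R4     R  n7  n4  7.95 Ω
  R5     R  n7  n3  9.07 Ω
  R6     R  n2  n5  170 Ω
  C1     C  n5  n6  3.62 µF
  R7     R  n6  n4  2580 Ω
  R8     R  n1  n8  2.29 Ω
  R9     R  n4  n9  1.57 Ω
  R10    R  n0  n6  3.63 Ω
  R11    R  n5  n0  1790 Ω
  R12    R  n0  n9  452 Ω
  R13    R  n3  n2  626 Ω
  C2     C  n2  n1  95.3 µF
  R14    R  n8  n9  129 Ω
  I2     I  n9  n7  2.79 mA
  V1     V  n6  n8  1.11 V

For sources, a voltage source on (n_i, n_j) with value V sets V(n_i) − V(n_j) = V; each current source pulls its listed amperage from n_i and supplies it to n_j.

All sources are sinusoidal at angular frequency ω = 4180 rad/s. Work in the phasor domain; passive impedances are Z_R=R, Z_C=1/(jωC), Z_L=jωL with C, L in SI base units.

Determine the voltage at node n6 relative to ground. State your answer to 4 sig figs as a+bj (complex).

Apply KCL at each of the 9 non-ground nodes and solve the resulting linear system.
Node n1: branches {R1, R8, C2} → V_1 = -0.7199-0.001350j
Node n2: branches {R2, R3, R6, R13, C2} → V_2 = -0.7226-0.02007j
Node n3: branches {R5, R13} → V_3 = -0.6578-0.007877j
Node n4: branches {R4, R7, R9} → V_4 = -0.6757-0.007070j
Node n5: branches {I1, R6, C1, R11} → V_5 = 0.3304-0.2206j
Node n6: branches {R2, C1, R7, R10, V1} → V_6 = 0.2443+0.0008862j
Node n7: branches {R3, R4, R5, I2} → V_7 = -0.6569-0.007700j
Node n8: branches {R8, R14, V1} → V_8 = -0.8657+0.0008862j
Node n9: branches {R9, R12, R14, I2} → V_9 = -0.6800-0.006951j
Source currents: i(V1)=-0.06514+0.001037j

0.2443+0.0008862j V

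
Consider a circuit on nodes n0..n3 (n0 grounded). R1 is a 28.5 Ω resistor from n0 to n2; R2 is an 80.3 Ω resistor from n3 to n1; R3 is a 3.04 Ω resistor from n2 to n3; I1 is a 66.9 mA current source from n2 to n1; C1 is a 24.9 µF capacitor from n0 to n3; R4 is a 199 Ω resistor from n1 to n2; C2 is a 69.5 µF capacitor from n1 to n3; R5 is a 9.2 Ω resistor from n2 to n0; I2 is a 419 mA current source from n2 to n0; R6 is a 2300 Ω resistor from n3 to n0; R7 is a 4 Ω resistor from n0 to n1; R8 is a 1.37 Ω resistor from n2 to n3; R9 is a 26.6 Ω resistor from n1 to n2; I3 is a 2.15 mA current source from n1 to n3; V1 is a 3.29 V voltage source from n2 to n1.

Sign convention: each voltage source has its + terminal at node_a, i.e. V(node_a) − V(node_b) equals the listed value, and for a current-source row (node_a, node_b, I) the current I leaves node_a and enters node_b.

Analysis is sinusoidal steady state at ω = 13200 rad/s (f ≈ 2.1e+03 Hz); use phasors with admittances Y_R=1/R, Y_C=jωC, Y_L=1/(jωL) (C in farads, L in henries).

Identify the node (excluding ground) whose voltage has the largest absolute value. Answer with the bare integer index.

MNA unknowns: 3 node voltages V₁..V_3 plus 1 source current (V1)
R1: Y=0.03509+0.000j on G[0,2]
R2: Y=0.01245+0.000j on G[3,1]
R3: Y=0.3289+0.000j on G[2,3]
I1: z[2]−=0.0669, z[1]+=0.0669
C1: Y=0.000+0.3287j on G[0,3]
R4: Y=0.005025+0.000j on G[1,2]
C2: Y=0.000+0.9174j on G[1,3]
R5: Y=0.1087+0.000j on G[2,0]
I2: z[2]−=0.419, z[0]+=0.419
R6: Y=0.0004348+0.000j on G[3,0]
R7: Y=0.2500+0.000j on G[0,1]
R8: Y=0.7299+0.000j on G[2,3]
R9: Y=0.03759+0.000j on G[1,2]
I3: z[1]−=0.00215, z[3]+=0.00215
V1: row V2−V1=3.29, i_V1 at 2,1
solve → V1=-2.783+0.7364j, V2=0.5073+0.7364j, V3=-0.8814-0.6210j
aux → i_V1=-2.170-1.543j

1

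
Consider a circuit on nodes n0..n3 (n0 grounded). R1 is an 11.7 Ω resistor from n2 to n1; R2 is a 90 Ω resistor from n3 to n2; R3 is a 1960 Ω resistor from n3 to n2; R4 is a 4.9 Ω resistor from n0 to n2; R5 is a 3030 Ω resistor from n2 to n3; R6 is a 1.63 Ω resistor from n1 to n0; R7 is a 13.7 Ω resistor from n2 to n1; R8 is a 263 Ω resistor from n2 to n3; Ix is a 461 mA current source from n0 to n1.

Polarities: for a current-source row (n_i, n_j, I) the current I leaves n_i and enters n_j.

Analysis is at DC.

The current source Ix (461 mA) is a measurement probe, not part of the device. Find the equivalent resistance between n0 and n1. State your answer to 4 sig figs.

MNA unknowns: 3 node voltages V₁..V_3
R1: Y=0.08547 on G[2,1]
R2: Y=0.01111 on G[3,2]
R3: Y=0.0005102 on G[3,2]
R4: Y=0.2041 on G[0,2]
R5: Y=0.0003300 on G[2,3]
R6: Y=0.6135 on G[1,0]
R7: Y=0.07299 on G[2,1]
R8: Y=0.003802 on G[2,3]
Ix: z[0]−=0.461, z[1]+=0.461
solve → V1=0.6560, V2=0.2867, V3=0.2867

R_eq = 1.423 Ω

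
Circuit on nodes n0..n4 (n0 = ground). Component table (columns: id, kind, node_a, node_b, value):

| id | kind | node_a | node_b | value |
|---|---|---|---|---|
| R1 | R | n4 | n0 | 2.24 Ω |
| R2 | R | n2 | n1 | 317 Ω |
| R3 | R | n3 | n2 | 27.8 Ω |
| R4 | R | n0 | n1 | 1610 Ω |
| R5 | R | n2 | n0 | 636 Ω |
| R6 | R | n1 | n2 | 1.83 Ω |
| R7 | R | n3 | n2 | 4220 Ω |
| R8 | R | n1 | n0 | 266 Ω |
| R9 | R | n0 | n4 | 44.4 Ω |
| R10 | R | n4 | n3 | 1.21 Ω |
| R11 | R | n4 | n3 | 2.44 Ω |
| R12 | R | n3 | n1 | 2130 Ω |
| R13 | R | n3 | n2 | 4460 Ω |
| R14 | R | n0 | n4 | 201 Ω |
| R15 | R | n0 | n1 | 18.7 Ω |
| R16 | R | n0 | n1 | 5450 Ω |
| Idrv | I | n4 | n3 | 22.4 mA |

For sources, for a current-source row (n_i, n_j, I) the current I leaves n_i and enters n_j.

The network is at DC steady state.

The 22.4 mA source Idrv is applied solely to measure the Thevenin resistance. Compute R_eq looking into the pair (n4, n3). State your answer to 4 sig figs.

MNA unknowns: 4 node voltages V₁..V_4
R1: Y=0.4464 on G[4,0]
R2: Y=0.003155 on G[2,1]
R3: Y=0.03597 on G[3,2]
R4: Y=0.0006211 on G[0,1]
R5: Y=0.001572 on G[2,0]
R6: Y=0.5464 on G[1,2]
R7: Y=0.0002370 on G[3,2]
R8: Y=0.003759 on G[1,0]
R9: Y=0.02252 on G[0,4]
R10: Y=0.8264 on G[4,3]
R11: Y=0.4098 on G[4,3]
R12: Y=0.0004695 on G[3,1]
R13: Y=0.0002242 on G[3,2]
R14: Y=0.004975 on G[0,4]
R15: Y=0.05348 on G[0,1]
R16: Y=0.0001835 on G[0,1]
Idrv: z[4]−=0.0224, z[3]+=0.0224
solve → V1=0.006254, V2=0.006905, V3=0.01703, V4=-0.0007888

R_eq = 0.7954 Ω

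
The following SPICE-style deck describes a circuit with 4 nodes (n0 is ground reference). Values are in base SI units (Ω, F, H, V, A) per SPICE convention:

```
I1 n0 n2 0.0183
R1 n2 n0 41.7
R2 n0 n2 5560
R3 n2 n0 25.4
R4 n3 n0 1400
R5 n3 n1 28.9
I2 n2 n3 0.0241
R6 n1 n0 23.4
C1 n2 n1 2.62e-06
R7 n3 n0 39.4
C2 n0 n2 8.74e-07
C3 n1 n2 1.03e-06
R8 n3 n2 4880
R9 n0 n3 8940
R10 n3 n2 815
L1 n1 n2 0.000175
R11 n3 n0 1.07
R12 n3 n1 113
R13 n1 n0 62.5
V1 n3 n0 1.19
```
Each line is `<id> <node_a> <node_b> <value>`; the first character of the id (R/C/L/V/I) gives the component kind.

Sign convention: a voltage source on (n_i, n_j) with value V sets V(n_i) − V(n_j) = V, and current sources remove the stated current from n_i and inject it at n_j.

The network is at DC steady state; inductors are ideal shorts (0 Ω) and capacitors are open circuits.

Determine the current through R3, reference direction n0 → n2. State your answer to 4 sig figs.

-0.01121 A

Apply KCL at each of the 3 non-ground nodes and solve the resulting linear system.
Node n1: branches {R5, R6, C1, C3, L1, R12, R13} → V_1 = 0.2848
Node n2: branches {I1, R1, R2, R3, I2, C1, C2, C3, R8, R10, L1} → V_2 = 0.2848
Node n3: branches {R4, R5, I2, R7, R8, R9, R10, R11, R12, V1} → V_3 = 1.190
Source currents: i(L1)=0.02260, i(V1)=-1.160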